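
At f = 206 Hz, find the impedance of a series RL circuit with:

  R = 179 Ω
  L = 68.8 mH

Step 1 — Angular frequency: ω = 2π·f = 2π·206 = 1294 rad/s.
Step 2 — Component impedances:
  R: Z = R = 179 Ω
  L: Z = jωL = j·1294·0.0688 = 0 + j89.05 Ω
Step 3 — Series combination: Z_total = R + L = 179 + j89.05 Ω = 199.9∠26.4° Ω.

Z = 179 + j89.05 Ω = 199.9∠26.4° Ω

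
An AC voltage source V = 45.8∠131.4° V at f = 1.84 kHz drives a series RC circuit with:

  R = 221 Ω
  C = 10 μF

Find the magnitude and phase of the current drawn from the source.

Step 1 — Angular frequency: ω = 2π·f = 2π·1840 = 1.156e+04 rad/s.
Step 2 — Component impedances:
  R: Z = R = 221 Ω
  C: Z = 1/(jωC) = -j/(ω·C) = 0 - j8.65 Ω
Step 3 — Series combination: Z_total = R + C = 221 - j8.65 Ω = 221.2∠-2.2° Ω.
Step 4 — Source phasor: V = 45.8∠131.4° V = -30.29 + j34.36 V.
Step 5 — Ohm's law: I = V / Z_total = (-30.29 + j34.36) / (221 - j8.65) = -0.1429 + j0.1499 A.
Step 6 — Convert to polar: |I| = 0.2071 A, ∠I = 133.6°.

I = 0.2071∠133.6° A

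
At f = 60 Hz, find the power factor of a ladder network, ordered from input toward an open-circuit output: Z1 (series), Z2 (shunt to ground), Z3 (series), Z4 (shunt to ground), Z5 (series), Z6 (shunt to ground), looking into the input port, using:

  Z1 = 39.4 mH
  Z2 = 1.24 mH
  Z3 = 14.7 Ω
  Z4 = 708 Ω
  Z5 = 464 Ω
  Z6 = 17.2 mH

Step 1 — Angular frequency: ω = 2π·f = 2π·60 = 377 rad/s.
Step 2 — Component impedances:
  Z1: Z = jωL = j·377·0.0394 = 0 + j14.85 Ω
  Z2: Z = jωL = j·377·0.00124 = 0 + j0.4675 Ω
  Z3: Z = R = 14.7 Ω
  Z4: Z = R = 708 Ω
  Z5: Z = R = 464 Ω
  Z6: Z = jωL = j·377·0.0172 = 0 + j6.484 Ω
Step 3 — Ladder network (open output): work backward from the far end, alternating series and parallel combinations. Z_in = 0.0007407 + j15.32 Ω = 15.32∠90.0° Ω.
Step 4 — Power factor: PF = cos(φ) = Re(Z)/|Z| = 0.00074067/15.321 = 4.834e-05.
Step 5 — Type: Im(Z) = 15.32 ⇒ lagging (phase φ = 90.0°).

PF = 4.834e-05 (lagging, φ = 90.0°)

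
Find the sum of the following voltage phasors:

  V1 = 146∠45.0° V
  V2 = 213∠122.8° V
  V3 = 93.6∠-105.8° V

Step 1 — Convert each phasor to rectangular form:
  V1 = 146·(cos(45.0°) + j·sin(45.0°)) = 103.2 + j103.2 V
  V2 = 213·(cos(122.8°) + j·sin(122.8°)) = -115.4 + j179 V
  V3 = 93.6·(cos(-105.8°) + j·sin(-105.8°)) = -25.49 - j90.06 V
Step 2 — Sum components: V_total = -37.63 + j192.2 V.
Step 3 — Convert to polar: |V_total| = 195.9 V, ∠V_total = 101.1°.

V_total = 195.9∠101.1° V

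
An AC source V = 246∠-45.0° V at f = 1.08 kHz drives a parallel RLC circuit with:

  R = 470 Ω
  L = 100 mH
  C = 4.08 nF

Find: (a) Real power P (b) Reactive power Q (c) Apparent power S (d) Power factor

Step 1 — Angular frequency: ω = 2π·f = 2π·1080 = 6786 rad/s.
Step 2 — Component impedances:
  R: Z = R = 470 Ω
  L: Z = jωL = j·6786·0.1 = 0 + j678.6 Ω
  C: Z = 1/(jωC) = -j/(ω·C) = 0 - j3.612e+04 Ω
Step 3 — Parallel combination: 1/Z_total = 1/R + 1/L + 1/C; Z_total = 321.5 + j218.5 Ω = 388.7∠34.2° Ω.
Step 4 — Source phasor: V = 246∠-45.0° V = 173.9 - j173.9 V.
Step 5 — Current: I = V / Z = 0.1186 - j0.6216 A = 0.6328∠-79.2° A.
Step 6 — Complex power: S = V·I* = 128.8 + j87.5 VA.
Step 7 — Real power: P = Re(S) = 128.8 W.
Step 8 — Reactive power: Q = Im(S) = 87.5 VAR.
Step 9 — Apparent power: |S| = 155.7 VA.
Step 10 — Power factor: PF = P/|S| = 0.8271 (lagging).

(a) P = 128.8 W  (b) Q = 87.5 VAR  (c) S = 155.7 VA  (d) PF = 0.8271 (lagging)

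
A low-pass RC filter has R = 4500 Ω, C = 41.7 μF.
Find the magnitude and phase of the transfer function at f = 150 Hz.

Step 1 — Angular frequency: ω = 2π·150 = 942.5 rad/s.
Step 2 — Transfer function: H(jω) = 1/(1 + jωRC).
Step 3 — Denominator: 1 + jωRC = 1 + j·942.5·4500·4.17e-05 = 1 + j176.9.
Step 4 — H = 3.197e-05 - j0.005654.
Step 5 — Magnitude: |H| = 0.005654 (-45.0 dB); phase: φ = -89.7°.

|H| = 0.005654 (-45.0 dB), φ = -89.7°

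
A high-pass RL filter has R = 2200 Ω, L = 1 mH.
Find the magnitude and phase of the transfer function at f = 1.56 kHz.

Step 1 — Angular frequency: ω = 2π·1560 = 9802 rad/s.
Step 2 — Transfer function: H(jω) = jωL/(R + jωL).
Step 3 — Numerator jωL = j·9.802; denominator R + jωL = 2200 + j9.802.
Step 4 — H = 1.985e-05 + j0.004455.
Step 5 — Magnitude: |H| = 0.004455 (-47.0 dB); phase: φ = 89.7°.

|H| = 0.004455 (-47.0 dB), φ = 89.7°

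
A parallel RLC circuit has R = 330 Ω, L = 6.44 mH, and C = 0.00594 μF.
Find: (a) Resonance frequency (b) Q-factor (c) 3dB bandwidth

Step 1 — Resonance: ω₀ = 1/√(LC) = 1/√(0.00644·5.94e-09) = 1.617e+05 rad/s.
Step 2 — f₀ = ω₀/(2π) = 2.573e+04 Hz.
Step 3 — Parallel Q: Q = R/(ω₀L) = 330/(1.617e+05·0.00644) = 0.3169.
Step 4 — Bandwidth: Δω = ω₀/Q = 5.102e+05 rad/s; BW = Δω/(2π) = 8.119e+04 Hz.

(a) f₀ = 2.573e+04 Hz  (b) Q = 0.3169  (c) BW = 8.119e+04 Hz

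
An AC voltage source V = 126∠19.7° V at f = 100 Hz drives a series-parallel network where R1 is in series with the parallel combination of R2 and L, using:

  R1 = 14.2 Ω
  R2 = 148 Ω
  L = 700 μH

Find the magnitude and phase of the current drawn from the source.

Step 1 — Angular frequency: ω = 2π·f = 2π·100 = 628.3 rad/s.
Step 2 — Component impedances:
  R1: Z = R = 14.2 Ω
  R2: Z = R = 148 Ω
  L: Z = jωL = j·628.3·0.0007 = 0 + j0.4398 Ω
Step 3 — Parallel branch: R2 || L = 1/(1/R2 + 1/L) = 0.001307 + j0.4398 Ω.
Step 4 — Series with R1: Z_total = R1 + (R2 || L) = 14.2 + j0.4398 Ω = 14.21∠1.8° Ω.
Step 5 — Source phasor: V = 126∠19.7° V = 118.6 + j42.47 V.
Step 6 — Ohm's law: I = V / Z_total = (118.6 + j42.47) / (14.2 + j0.4398) = 8.438 + j2.73 A.
Step 7 — Convert to polar: |I| = 8.868 A, ∠I = 17.9°.

I = 8.868∠17.9° A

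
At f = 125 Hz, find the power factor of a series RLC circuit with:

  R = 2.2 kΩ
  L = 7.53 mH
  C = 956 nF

Step 1 — Angular frequency: ω = 2π·f = 2π·125 = 785.4 rad/s.
Step 2 — Component impedances:
  R: Z = R = 2200 Ω
  L: Z = jωL = j·785.4·0.00753 = 0 + j5.914 Ω
  C: Z = 1/(jωC) = -j/(ω·C) = 0 - j1332 Ω
Step 3 — Series combination: Z_total = R + L + C = 2200 - j1326 Ω = 2569∠-31.1° Ω.
Step 4 — Power factor: PF = cos(φ) = Re(Z)/|Z| = 2200/2568.7 = 0.8565.
Step 5 — Type: Im(Z) = -1326 ⇒ leading (phase φ = -31.1°).

PF = 0.8565 (leading, φ = -31.1°)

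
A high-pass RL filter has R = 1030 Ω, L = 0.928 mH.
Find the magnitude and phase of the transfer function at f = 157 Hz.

Step 1 — Angular frequency: ω = 2π·157 = 986.5 rad/s.
Step 2 — Transfer function: H(jω) = jωL/(R + jωL).
Step 3 — Numerator jωL = j·0.9154; denominator R + jωL = 1030 + j0.9154.
Step 4 — H = 7.899e-07 + j0.0008888.
Step 5 — Magnitude: |H| = 0.0008888 (-61.0 dB); phase: φ = 89.9°.

|H| = 0.0008888 (-61.0 dB), φ = 89.9°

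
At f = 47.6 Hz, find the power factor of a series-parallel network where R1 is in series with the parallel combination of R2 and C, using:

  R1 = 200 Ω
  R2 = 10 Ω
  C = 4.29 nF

Step 1 — Angular frequency: ω = 2π·f = 2π·47.6 = 299.1 rad/s.
Step 2 — Component impedances:
  R1: Z = R = 200 Ω
  R2: Z = R = 10 Ω
  C: Z = 1/(jωC) = -j/(ω·C) = 0 - j7.794e+05 Ω
Step 3 — Parallel branch: R2 || C = 1/(1/R2 + 1/C) = 10 - j0.0001283 Ω.
Step 4 — Series with R1: Z_total = R1 + (R2 || C) = 210 - j0.0001283 Ω = 210∠-0.0° Ω.
Step 5 — Power factor: PF = cos(φ) = Re(Z)/|Z| = 210/210 = 1.
Step 6 — Type: Im(Z) = -0.0001283 ⇒ leading (phase φ = -0.0°).

PF = 1 (leading, φ = -0.0°)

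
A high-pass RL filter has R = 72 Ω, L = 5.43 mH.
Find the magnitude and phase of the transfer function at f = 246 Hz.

Step 1 — Angular frequency: ω = 2π·246 = 1546 rad/s.
Step 2 — Transfer function: H(jω) = jωL/(R + jωL).
Step 3 — Numerator jωL = j·8.393; denominator R + jωL = 72 + j8.393.
Step 4 — H = 0.01341 + j0.115.
Step 5 — Magnitude: |H| = 0.1158 (-18.7 dB); phase: φ = 83.4°.

|H| = 0.1158 (-18.7 dB), φ = 83.4°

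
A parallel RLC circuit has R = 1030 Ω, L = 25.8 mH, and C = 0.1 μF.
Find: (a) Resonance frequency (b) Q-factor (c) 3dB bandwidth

Step 1 — Resonance: ω₀ = 1/√(LC) = 1/√(0.0258·1e-07) = 1.969e+04 rad/s.
Step 2 — f₀ = ω₀/(2π) = 3133 Hz.
Step 3 — Parallel Q: Q = R/(ω₀L) = 1030/(1.969e+04·0.0258) = 2.028.
Step 4 — Bandwidth: Δω = ω₀/Q = 9709 rad/s; BW = Δω/(2π) = 1545 Hz.

(a) f₀ = 3133 Hz  (b) Q = 2.028  (c) BW = 1545 Hz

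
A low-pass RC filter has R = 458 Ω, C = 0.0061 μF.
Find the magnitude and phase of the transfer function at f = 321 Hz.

Step 1 — Angular frequency: ω = 2π·321 = 2017 rad/s.
Step 2 — Transfer function: H(jω) = 1/(1 + jωRC).
Step 3 — Denominator: 1 + jωRC = 1 + j·2017·458·6.1e-09 = 1 + j0.005635.
Step 4 — H = 1 - j0.005635.
Step 5 — Magnitude: |H| = 1 (-0.0 dB); phase: φ = -0.3°.

|H| = 1 (-0.0 dB), φ = -0.3°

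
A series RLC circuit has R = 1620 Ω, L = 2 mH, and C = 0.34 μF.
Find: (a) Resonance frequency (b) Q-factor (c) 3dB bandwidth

Step 1 — Resonance condition Im(Z)=0 gives ω₀ = 1/√(LC).
Step 2 — ω₀ = 1/√(0.002·3.4e-07) = 3.835e+04 rad/s.
Step 3 — f₀ = ω₀/(2π) = 6103 Hz.
Step 4 — Series Q: Q = ω₀L/R = 3.835e+04·0.002/1620 = 0.04734.
Step 5 — 3dB bandwidth: Δω = ω₀/Q = 8.1e+05 rad/s; BW = Δω/(2π) = 1.289e+05 Hz.

(a) f₀ = 6103 Hz  (b) Q = 0.04734  (c) BW = 1.289e+05 Hz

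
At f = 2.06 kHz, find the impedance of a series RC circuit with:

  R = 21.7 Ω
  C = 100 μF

Step 1 — Angular frequency: ω = 2π·f = 2π·2060 = 1.294e+04 rad/s.
Step 2 — Component impedances:
  R: Z = R = 21.7 Ω
  C: Z = 1/(jωC) = -j/(ω·C) = 0 - j0.7726 Ω
Step 3 — Series combination: Z_total = R + C = 21.7 - j0.7726 Ω = 21.71∠-2.0° Ω.

Z = 21.7 - j0.7726 Ω = 21.71∠-2.0° Ω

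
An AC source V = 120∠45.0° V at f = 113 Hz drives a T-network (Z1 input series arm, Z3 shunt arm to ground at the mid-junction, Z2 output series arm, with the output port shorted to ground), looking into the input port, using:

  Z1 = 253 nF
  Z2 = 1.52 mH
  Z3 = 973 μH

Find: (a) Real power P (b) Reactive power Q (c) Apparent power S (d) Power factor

Step 1 — Angular frequency: ω = 2π·f = 2π·113 = 710 rad/s.
Step 2 — Component impedances:
  Z1: Z = 1/(jωC) = -j/(ω·C) = 0 - j5567 Ω
  Z2: Z = jωL = j·710·0.00152 = 0 + j1.079 Ω
  Z3: Z = jωL = j·710·0.000973 = 0 + j0.6908 Ω
Step 3 — With the output port shorted to ground, the output series arm Z2 runs from the junction to ground; the shunt arm Z3 also runs from the junction to ground. They appear in parallel: Z3 || Z2 = 0 + j0.4212 Ω.
Step 4 — Series with input arm Z1: Z_in = Z1 + (Z3 || Z2) = 0 - j5567 Ω = 5567∠-90.0° Ω.
Step 5 — Source phasor: V = 120∠45.0° V = 84.85 + j84.85 V.
Step 6 — Current: I = V / Z = -0.01524 + j0.01524 A = 0.02156∠135.0° A.
Step 7 — Complex power: S = V·I* = 0 - j2.587 VA.
Step 8 — Real power: P = Re(S) = 0 W.
Step 9 — Reactive power: Q = Im(S) = -2.587 VAR.
Step 10 — Apparent power: |S| = 2.587 VA.
Step 11 — Power factor: PF = P/|S| = 0 (leading).

(a) P = 0 W  (b) Q = -2.587 VAR  (c) S = 2.587 VA  (d) PF = 0 (leading)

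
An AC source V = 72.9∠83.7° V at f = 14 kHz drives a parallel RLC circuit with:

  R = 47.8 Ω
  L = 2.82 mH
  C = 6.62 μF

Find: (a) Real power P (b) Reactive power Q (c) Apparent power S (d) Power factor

Step 1 — Angular frequency: ω = 2π·f = 2π·1.4e+04 = 8.796e+04 rad/s.
Step 2 — Component impedances:
  R: Z = R = 47.8 Ω
  L: Z = jωL = j·8.796e+04·0.00282 = 0 + j248.1 Ω
  C: Z = 1/(jωC) = -j/(ω·C) = 0 - j1.717 Ω
Step 3 — Parallel combination: 1/Z_total = 1/R + 1/L + 1/C; Z_total = 0.06247 - j1.727 Ω = 1.728∠-87.9° Ω.
Step 4 — Source phasor: V = 72.9∠83.7° V = 8 + j72.46 V.
Step 5 — Current: I = V / Z = -41.74 + j6.142 A = 42.19∠171.6° A.
Step 6 — Complex power: S = V·I* = 111.2 - j3073 VA.
Step 7 — Real power: P = Re(S) = 111.2 W.
Step 8 — Reactive power: Q = Im(S) = -3073 VAR.
Step 9 — Apparent power: |S| = 3075 VA.
Step 10 — Power factor: PF = P/|S| = 0.03615 (leading).

(a) P = 111.2 W  (b) Q = -3073 VAR  (c) S = 3075 VA  (d) PF = 0.03615 (leading)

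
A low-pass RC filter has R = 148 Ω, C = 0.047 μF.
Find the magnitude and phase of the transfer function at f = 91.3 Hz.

Step 1 — Angular frequency: ω = 2π·91.3 = 573.7 rad/s.
Step 2 — Transfer function: H(jω) = 1/(1 + jωRC).
Step 3 — Denominator: 1 + jωRC = 1 + j·573.7·148·4.7e-08 = 1 + j0.00399.
Step 4 — H = 1 - j0.00399.
Step 5 — Magnitude: |H| = 1 (-0.0 dB); phase: φ = -0.2°.

|H| = 1 (-0.0 dB), φ = -0.2°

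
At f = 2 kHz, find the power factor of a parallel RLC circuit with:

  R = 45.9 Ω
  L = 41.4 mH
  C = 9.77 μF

Step 1 — Angular frequency: ω = 2π·f = 2π·2000 = 1.257e+04 rad/s.
Step 2 — Component impedances:
  R: Z = R = 45.9 Ω
  L: Z = jωL = j·1.257e+04·0.0414 = 0 + j520.2 Ω
  C: Z = 1/(jωC) = -j/(ω·C) = 0 - j8.145 Ω
Step 3 — Parallel combination: 1/Z_total = 1/R + 1/L + 1/C; Z_total = 1.445 - j8.014 Ω = 8.143∠-79.8° Ω.
Step 4 — Power factor: PF = cos(φ) = Re(Z)/|Z| = 1.4448/8.1434 = 0.1774.
Step 5 — Type: Im(Z) = -8.014 ⇒ leading (phase φ = -79.8°).

PF = 0.1774 (leading, φ = -79.8°)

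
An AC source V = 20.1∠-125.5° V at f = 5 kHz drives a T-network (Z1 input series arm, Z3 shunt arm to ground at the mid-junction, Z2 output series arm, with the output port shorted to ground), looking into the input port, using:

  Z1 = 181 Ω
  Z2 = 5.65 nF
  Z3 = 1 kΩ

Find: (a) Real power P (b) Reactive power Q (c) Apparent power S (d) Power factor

Step 1 — Angular frequency: ω = 2π·f = 2π·5000 = 3.142e+04 rad/s.
Step 2 — Component impedances:
  Z1: Z = R = 181 Ω
  Z2: Z = 1/(jωC) = -j/(ω·C) = 0 - j5634 Ω
  Z3: Z = R = 1000 Ω
Step 3 — With the output port shorted to ground, the output series arm Z2 runs from the junction to ground; the shunt arm Z3 also runs from the junction to ground. They appear in parallel: Z3 || Z2 = 969.5 - j172.1 Ω.
Step 4 — Series with input arm Z1: Z_in = Z1 + (Z3 || Z2) = 1150 - j172.1 Ω = 1163∠-8.5° Ω.
Step 5 — Source phasor: V = 20.1∠-125.5° V = -11.67 - j16.36 V.
Step 6 — Current: I = V / Z = -0.007843 - j0.0154 A = 0.01728∠-117.0° A.
Step 7 — Complex power: S = V·I* = 0.3435 - j0.05138 VA.
Step 8 — Real power: P = Re(S) = 0.3435 W.
Step 9 — Reactive power: Q = Im(S) = -0.05138 VAR.
Step 10 — Apparent power: |S| = 0.3473 VA.
Step 11 — Power factor: PF = P/|S| = 0.989 (leading).

(a) P = 0.3435 W  (b) Q = -0.05138 VAR  (c) S = 0.3473 VA  (d) PF = 0.989 (leading)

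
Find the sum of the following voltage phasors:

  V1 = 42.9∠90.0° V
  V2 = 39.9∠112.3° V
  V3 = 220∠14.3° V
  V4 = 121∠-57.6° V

Step 1 — Convert each phasor to rectangular form:
  V1 = 42.9·(cos(90.0°) + j·sin(90.0°)) = 0 + j42.9 V
  V2 = 39.9·(cos(112.3°) + j·sin(112.3°)) = -15.14 + j36.92 V
  V3 = 220·(cos(14.3°) + j·sin(14.3°)) = 213.2 + j54.34 V
  V4 = 121·(cos(-57.6°) + j·sin(-57.6°)) = 64.84 - j102.2 V
Step 2 — Sum components: V_total = 262.9 + j31.99 V.
Step 3 — Convert to polar: |V_total| = 264.8 V, ∠V_total = 6.9°.

V_total = 264.8∠6.9° V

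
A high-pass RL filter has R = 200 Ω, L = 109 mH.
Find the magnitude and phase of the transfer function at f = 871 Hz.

Step 1 — Angular frequency: ω = 2π·871 = 5473 rad/s.
Step 2 — Transfer function: H(jω) = jωL/(R + jωL).
Step 3 — Numerator jωL = j·596.5; denominator R + jωL = 200 + j596.5.
Step 4 — H = 0.8989 + j0.3014.
Step 5 — Magnitude: |H| = 0.9481 (-0.5 dB); phase: φ = 18.5°.

|H| = 0.9481 (-0.5 dB), φ = 18.5°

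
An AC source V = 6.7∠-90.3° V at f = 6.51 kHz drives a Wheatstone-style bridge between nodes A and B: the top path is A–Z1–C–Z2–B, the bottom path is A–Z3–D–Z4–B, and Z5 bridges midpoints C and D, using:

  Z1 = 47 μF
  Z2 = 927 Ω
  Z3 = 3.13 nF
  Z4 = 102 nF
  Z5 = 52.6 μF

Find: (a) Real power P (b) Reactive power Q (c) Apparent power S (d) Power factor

Step 1 — Angular frequency: ω = 2π·f = 2π·6510 = 4.09e+04 rad/s.
Step 2 — Component impedances:
  Z1: Z = 1/(jωC) = -j/(ω·C) = 0 - j0.5202 Ω
  Z2: Z = R = 927 Ω
  Z3: Z = 1/(jωC) = -j/(ω·C) = 0 - j7811 Ω
  Z4: Z = 1/(jωC) = -j/(ω·C) = 0 - j239.7 Ω
  Z5: Z = 1/(jωC) = -j/(ω·C) = 0 - j0.4648 Ω
Step 3 — Bridge requires nodal analysis (the Z5 bridge couples midpoints C and D, so the two paths cannot be reduced to a simple series/parallel combination). Setting node B to ground and injecting 1 A at node A, the 3-node admittance system at A, C, D solves to V_A = Z_AB = 58.3 - j225.6 Ω = 233∠-75.5° Ω.
Step 4 — Source phasor: V = 6.7∠-90.3° V = -0.03508 - j6.7 V.
Step 5 — Current: I = V / Z = 0.02781 - j0.007342 A = 0.02876∠-14.8° A.
Step 6 — Complex power: S = V·I* = 0.04822 - j0.1865 VA.
Step 7 — Real power: P = Re(S) = 0.04822 W.
Step 8 — Reactive power: Q = Im(S) = -0.1865 VAR.
Step 9 — Apparent power: |S| = 0.1927 VA.
Step 10 — Power factor: PF = P/|S| = 0.2502 (leading).

(a) P = 0.04822 W  (b) Q = -0.1865 VAR  (c) S = 0.1927 VA  (d) PF = 0.2502 (leading)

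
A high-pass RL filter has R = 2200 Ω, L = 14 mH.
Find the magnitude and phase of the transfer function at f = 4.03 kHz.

Step 1 — Angular frequency: ω = 2π·4030 = 2.532e+04 rad/s.
Step 2 — Transfer function: H(jω) = jωL/(R + jωL).
Step 3 — Numerator jωL = j·354.5; denominator R + jωL = 2200 + j354.5.
Step 4 — H = 0.02531 + j0.1571.
Step 5 — Magnitude: |H| = 0.1591 (-16.0 dB); phase: φ = 80.8°.

|H| = 0.1591 (-16.0 dB), φ = 80.8°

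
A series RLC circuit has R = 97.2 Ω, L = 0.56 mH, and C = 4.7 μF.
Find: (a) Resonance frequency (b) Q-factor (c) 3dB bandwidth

Step 1 — Resonance condition Im(Z)=0 gives ω₀ = 1/√(LC).
Step 2 — ω₀ = 1/√(0.00056·4.7e-06) = 1.949e+04 rad/s.
Step 3 — f₀ = ω₀/(2π) = 3102 Hz.
Step 4 — Series Q: Q = ω₀L/R = 1.949e+04·0.00056/97.2 = 0.1123.
Step 5 — 3dB bandwidth: Δω = ω₀/Q = 1.736e+05 rad/s; BW = Δω/(2π) = 2.762e+04 Hz.

(a) f₀ = 3102 Hz  (b) Q = 0.1123  (c) BW = 2.762e+04 Hz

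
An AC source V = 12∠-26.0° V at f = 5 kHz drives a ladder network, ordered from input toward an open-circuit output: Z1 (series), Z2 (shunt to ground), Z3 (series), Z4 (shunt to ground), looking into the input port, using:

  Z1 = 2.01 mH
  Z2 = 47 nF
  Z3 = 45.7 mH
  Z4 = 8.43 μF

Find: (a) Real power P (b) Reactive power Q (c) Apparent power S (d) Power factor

Step 1 — Angular frequency: ω = 2π·f = 2π·5000 = 3.142e+04 rad/s.
Step 2 — Component impedances:
  Z1: Z = jωL = j·3.142e+04·0.00201 = 0 + j63.15 Ω
  Z2: Z = 1/(jωC) = -j/(ω·C) = 0 - j677.3 Ω
  Z3: Z = jωL = j·3.142e+04·0.0457 = 0 + j1436 Ω
  Z4: Z = 1/(jωC) = -j/(ω·C) = 0 - j3.776 Ω
Step 3 — Ladder network (open output): work backward from the far end, alternating series and parallel combinations. Z_in = 0 - j1222 Ω = 1222∠-90.0° Ω.
Step 4 — Source phasor: V = 12∠-26.0° V = 10.79 - j5.26 V.
Step 5 — Current: I = V / Z = 0.004305 + j0.008827 A = 0.009821∠64.0° A.
Step 6 — Complex power: S = V·I* = 0 - j0.1179 VA.
Step 7 — Real power: P = Re(S) = 0 W.
Step 8 — Reactive power: Q = Im(S) = -0.1179 VAR.
Step 9 — Apparent power: |S| = 0.1179 VA.
Step 10 — Power factor: PF = P/|S| = 0 (leading).

(a) P = 0 W  (b) Q = -0.1179 VAR  (c) S = 0.1179 VA  (d) PF = 0 (leading)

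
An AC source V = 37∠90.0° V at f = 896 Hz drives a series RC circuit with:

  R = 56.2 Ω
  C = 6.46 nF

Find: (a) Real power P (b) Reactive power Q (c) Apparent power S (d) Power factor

Step 1 — Angular frequency: ω = 2π·f = 2π·896 = 5630 rad/s.
Step 2 — Component impedances:
  R: Z = R = 56.2 Ω
  C: Z = 1/(jωC) = -j/(ω·C) = 0 - j2.75e+04 Ω
Step 3 — Series combination: Z_total = R + C = 56.2 - j2.75e+04 Ω = 2.75e+04∠-89.9° Ω.
Step 4 — Source phasor: V = 37∠90.0° V = 0 + j37 V.
Step 5 — Current: I = V / Z = -0.001346 + j2.75e-06 A = 0.001346∠179.9° A.
Step 6 — Complex power: S = V·I* = 0.0001018 - j0.04979 VA.
Step 7 — Real power: P = Re(S) = 0.0001018 W.
Step 8 — Reactive power: Q = Im(S) = -0.04979 VAR.
Step 9 — Apparent power: |S| = 0.04979 VA.
Step 10 — Power factor: PF = P/|S| = 0.002044 (leading).

(a) P = 0.0001018 W  (b) Q = -0.04979 VAR  (c) S = 0.04979 VA  (d) PF = 0.002044 (leading)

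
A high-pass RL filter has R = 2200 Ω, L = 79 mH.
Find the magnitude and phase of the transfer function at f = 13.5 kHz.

Step 1 — Angular frequency: ω = 2π·1.35e+04 = 8.482e+04 rad/s.
Step 2 — Transfer function: H(jω) = jωL/(R + jωL).
Step 3 — Numerator jωL = j·6701; denominator R + jωL = 2200 + j6701.
Step 4 — H = 0.9027 + j0.2964.
Step 5 — Magnitude: |H| = 0.9501 (-0.4 dB); phase: φ = 18.2°.

|H| = 0.9501 (-0.4 dB), φ = 18.2°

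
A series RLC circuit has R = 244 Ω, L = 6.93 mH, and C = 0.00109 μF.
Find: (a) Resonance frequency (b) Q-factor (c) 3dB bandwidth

Step 1 — Resonance condition Im(Z)=0 gives ω₀ = 1/√(LC).
Step 2 — ω₀ = 1/√(0.00693·1.09e-09) = 3.638e+05 rad/s.
Step 3 — f₀ = ω₀/(2π) = 5.791e+04 Hz.
Step 4 — Series Q: Q = ω₀L/R = 3.638e+05·0.00693/244 = 10.33.
Step 5 — 3dB bandwidth: Δω = ω₀/Q = 3.521e+04 rad/s; BW = Δω/(2π) = 5604 Hz.

(a) f₀ = 5.791e+04 Hz  (b) Q = 10.33  (c) BW = 5604 Hz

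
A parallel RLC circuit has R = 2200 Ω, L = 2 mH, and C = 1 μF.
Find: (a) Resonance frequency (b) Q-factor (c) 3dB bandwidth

Step 1 — Resonance: ω₀ = 1/√(LC) = 1/√(0.002·1e-06) = 2.236e+04 rad/s.
Step 2 — f₀ = ω₀/(2π) = 3559 Hz.
Step 3 — Parallel Q: Q = R/(ω₀L) = 2200/(2.236e+04·0.002) = 49.19.
Step 4 — Bandwidth: Δω = ω₀/Q = 454.5 rad/s; BW = Δω/(2π) = 72.34 Hz.

(a) f₀ = 3559 Hz  (b) Q = 49.19  (c) BW = 72.34 Hz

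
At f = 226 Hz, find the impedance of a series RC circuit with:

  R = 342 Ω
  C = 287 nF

Step 1 — Angular frequency: ω = 2π·f = 2π·226 = 1420 rad/s.
Step 2 — Component impedances:
  R: Z = R = 342 Ω
  C: Z = 1/(jωC) = -j/(ω·C) = 0 - j2454 Ω
Step 3 — Series combination: Z_total = R + C = 342 - j2454 Ω = 2477∠-82.1° Ω.

Z = 342 - j2454 Ω = 2477∠-82.1° Ω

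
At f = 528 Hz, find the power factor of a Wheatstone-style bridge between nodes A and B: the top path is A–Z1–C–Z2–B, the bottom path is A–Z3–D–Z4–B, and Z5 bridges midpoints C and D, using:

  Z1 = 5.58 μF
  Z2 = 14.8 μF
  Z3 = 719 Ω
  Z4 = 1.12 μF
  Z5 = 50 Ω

Step 1 — Angular frequency: ω = 2π·f = 2π·528 = 3318 rad/s.
Step 2 — Component impedances:
  Z1: Z = 1/(jωC) = -j/(ω·C) = 0 - j54.02 Ω
  Z2: Z = 1/(jωC) = -j/(ω·C) = 0 - j20.37 Ω
  Z3: Z = R = 719 Ω
  Z4: Z = 1/(jωC) = -j/(ω·C) = 0 - j269.1 Ω
  Z5: Z = R = 50 Ω
Step 3 — Bridge requires nodal analysis (the Z5 bridge couples midpoints C and D, so the two paths cannot be reduced to a simple series/parallel combination). Setting node B to ground and injecting 1 A at node A, the 3-node admittance system at A, C, D solves to V_A = Z_AB = 4.046 - j72.2 Ω = 72.31∠-86.8° Ω.
Step 4 — Power factor: PF = cos(φ) = Re(Z)/|Z| = 4.046/72.31 = 0.05595.
Step 5 — Type: Im(Z) = -72.2 ⇒ leading (phase φ = -86.8°).

PF = 0.05595 (leading, φ = -86.8°)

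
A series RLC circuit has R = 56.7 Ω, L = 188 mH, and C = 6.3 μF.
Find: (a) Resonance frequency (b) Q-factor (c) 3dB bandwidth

Step 1 — Resonance: ω₀ = 1/√(LC) = 1/√(0.188·6.3e-06) = 918.9 rad/s.
Step 2 — f₀ = ω₀/(2π) = 146.2 Hz.
Step 3 — Series Q: Q = ω₀L/R = 918.9·0.188/56.7 = 3.047.
Step 4 — Bandwidth: Δω = ω₀/Q = 301.6 rad/s; BW = Δω/(2π) = 48 Hz.

(a) f₀ = 146.2 Hz  (b) Q = 3.047  (c) BW = 48 Hz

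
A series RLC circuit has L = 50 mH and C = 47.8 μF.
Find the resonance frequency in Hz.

Step 1 — Resonance condition Im(Z)=0 gives ω₀ = 1/√(LC).
Step 2 — ω₀ = 1/√(0.05·4.78e-05) = 646.8 rad/s.
Step 3 — f₀ = ω₀/(2π) = 102.9 Hz.

f₀ = 102.9 Hz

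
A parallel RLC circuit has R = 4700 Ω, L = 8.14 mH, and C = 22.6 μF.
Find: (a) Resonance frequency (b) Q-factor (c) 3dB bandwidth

Step 1 — Resonance: ω₀ = 1/√(LC) = 1/√(0.00814·2.26e-05) = 2331 rad/s.
Step 2 — f₀ = ω₀/(2π) = 371.1 Hz.
Step 3 — Parallel Q: Q = R/(ω₀L) = 4700/(2331·0.00814) = 247.7.
Step 4 — Bandwidth: Δω = ω₀/Q = 9.414 rad/s; BW = Δω/(2π) = 1.498 Hz.

(a) f₀ = 371.1 Hz  (b) Q = 247.7  (c) BW = 1.498 Hz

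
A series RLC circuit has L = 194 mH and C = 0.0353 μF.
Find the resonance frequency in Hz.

Step 1 — Resonance condition Im(Z)=0 gives ω₀ = 1/√(LC).
Step 2 — ω₀ = 1/√(0.194·3.53e-08) = 1.208e+04 rad/s.
Step 3 — f₀ = ω₀/(2π) = 1923 Hz.

f₀ = 1923 Hz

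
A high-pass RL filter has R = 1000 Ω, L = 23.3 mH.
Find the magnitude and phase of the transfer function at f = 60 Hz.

Step 1 — Angular frequency: ω = 2π·60 = 377 rad/s.
Step 2 — Transfer function: H(jω) = jωL/(R + jωL).
Step 3 — Numerator jωL = j·8.784; denominator R + jωL = 1000 + j8.784.
Step 4 — H = 7.715e-05 + j0.008783.
Step 5 — Magnitude: |H| = 0.008784 (-41.1 dB); phase: φ = 89.5°.

|H| = 0.008784 (-41.1 dB), φ = 89.5°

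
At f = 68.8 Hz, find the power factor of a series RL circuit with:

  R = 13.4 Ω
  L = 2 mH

Step 1 — Angular frequency: ω = 2π·f = 2π·68.8 = 432.3 rad/s.
Step 2 — Component impedances:
  R: Z = R = 13.4 Ω
  L: Z = jωL = j·432.3·0.002 = 0 + j0.8646 Ω
Step 3 — Series combination: Z_total = R + L = 13.4 + j0.8646 Ω = 13.43∠3.7° Ω.
Step 4 — Power factor: PF = cos(φ) = Re(Z)/|Z| = 13.4/13.428 = 0.9979.
Step 5 — Type: Im(Z) = 0.8646 ⇒ lagging (phase φ = 3.7°).

PF = 0.9979 (lagging, φ = 3.7°)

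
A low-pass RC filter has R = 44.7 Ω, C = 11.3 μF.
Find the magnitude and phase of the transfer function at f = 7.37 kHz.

Step 1 — Angular frequency: ω = 2π·7370 = 4.631e+04 rad/s.
Step 2 — Transfer function: H(jω) = 1/(1 + jωRC).
Step 3 — Denominator: 1 + jωRC = 1 + j·4.631e+04·44.7·1.13e-05 = 1 + j23.39.
Step 4 — H = 0.001824 - j0.04268.
Step 5 — Magnitude: |H| = 0.04271 (-27.4 dB); phase: φ = -87.6°.

|H| = 0.04271 (-27.4 dB), φ = -87.6°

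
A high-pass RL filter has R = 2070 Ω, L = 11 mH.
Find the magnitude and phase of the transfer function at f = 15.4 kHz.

Step 1 — Angular frequency: ω = 2π·1.54e+04 = 9.676e+04 rad/s.
Step 2 — Transfer function: H(jω) = jωL/(R + jωL).
Step 3 — Numerator jωL = j·1064; denominator R + jωL = 2070 + j1064.
Step 4 — H = 0.2091 + j0.4067.
Step 5 — Magnitude: |H| = 0.4573 (-6.8 dB); phase: φ = 62.8°.

|H| = 0.4573 (-6.8 dB), φ = 62.8°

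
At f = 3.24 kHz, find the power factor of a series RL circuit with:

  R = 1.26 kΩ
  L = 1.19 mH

Step 1 — Angular frequency: ω = 2π·f = 2π·3240 = 2.036e+04 rad/s.
Step 2 — Component impedances:
  R: Z = R = 1260 Ω
  L: Z = jωL = j·2.036e+04·0.00119 = 0 + j24.23 Ω
Step 3 — Series combination: Z_total = R + L = 1260 + j24.23 Ω = 1260∠1.1° Ω.
Step 4 — Power factor: PF = cos(φ) = Re(Z)/|Z| = 1260/1260.2 = 0.9998.
Step 5 — Type: Im(Z) = 24.23 ⇒ lagging (phase φ = 1.1°).

PF = 0.9998 (lagging, φ = 1.1°)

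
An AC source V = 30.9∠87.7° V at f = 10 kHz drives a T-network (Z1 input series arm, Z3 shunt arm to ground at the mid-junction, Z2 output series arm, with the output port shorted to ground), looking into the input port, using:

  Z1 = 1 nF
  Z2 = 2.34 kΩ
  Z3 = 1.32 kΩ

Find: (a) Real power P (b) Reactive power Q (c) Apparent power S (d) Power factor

Step 1 — Angular frequency: ω = 2π·f = 2π·1e+04 = 6.283e+04 rad/s.
Step 2 — Component impedances:
  Z1: Z = 1/(jωC) = -j/(ω·C) = 0 - j1.592e+04 Ω
  Z2: Z = R = 2340 Ω
  Z3: Z = R = 1320 Ω
Step 3 — With the output port shorted to ground, the output series arm Z2 runs from the junction to ground; the shunt arm Z3 also runs from the junction to ground. They appear in parallel: Z3 || Z2 = 843.9 Ω.
Step 4 — Series with input arm Z1: Z_in = Z1 + (Z3 || Z2) = 843.9 - j1.592e+04 Ω = 1.594e+04∠-87.0° Ω.
Step 5 — Source phasor: V = 30.9∠87.7° V = 1.24 + j30.88 V.
Step 6 — Current: I = V / Z = -0.00193 + j0.0001803 A = 0.001939∠174.7° A.
Step 7 — Complex power: S = V·I* = 0.003172 - j0.05982 VA.
Step 8 — Real power: P = Re(S) = 0.003172 W.
Step 9 — Reactive power: Q = Im(S) = -0.05982 VAR.
Step 10 — Apparent power: |S| = 0.05991 VA.
Step 11 — Power factor: PF = P/|S| = 0.05295 (leading).

(a) P = 0.003172 W  (b) Q = -0.05982 VAR  (c) S = 0.05991 VA  (d) PF = 0.05295 (leading)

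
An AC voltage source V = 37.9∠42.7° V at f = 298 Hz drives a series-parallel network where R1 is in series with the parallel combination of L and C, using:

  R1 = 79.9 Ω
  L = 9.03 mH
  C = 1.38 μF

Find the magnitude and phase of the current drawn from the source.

Step 1 — Angular frequency: ω = 2π·f = 2π·298 = 1872 rad/s.
Step 2 — Component impedances:
  R1: Z = R = 79.9 Ω
  L: Z = jωL = j·1872·0.00903 = 0 + j16.91 Ω
  C: Z = 1/(jωC) = -j/(ω·C) = 0 - j387 Ω
Step 3 — Parallel branch: L || C = 1/(1/L + 1/C) = 0 + j17.68 Ω.
Step 4 — Series with R1: Z_total = R1 + (L || C) = 79.9 + j17.68 Ω = 81.83∠12.5° Ω.
Step 5 — Source phasor: V = 37.9∠42.7° V = 27.85 + j25.7 V.
Step 6 — Ohm's law: I = V / Z_total = (27.85 + j25.7) / (79.9 + j17.68) = 0.4002 + j0.2331 A.
Step 7 — Convert to polar: |I| = 0.4631 A, ∠I = 30.2°.

I = 0.4631∠30.2° A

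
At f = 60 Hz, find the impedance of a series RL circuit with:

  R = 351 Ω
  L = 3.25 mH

Step 1 — Angular frequency: ω = 2π·f = 2π·60 = 377 rad/s.
Step 2 — Component impedances:
  R: Z = R = 351 Ω
  L: Z = jωL = j·377·0.00325 = 0 + j1.225 Ω
Step 3 — Series combination: Z_total = R + L = 351 + j1.225 Ω = 351∠0.2° Ω.

Z = 351 + j1.225 Ω = 351∠0.2° Ω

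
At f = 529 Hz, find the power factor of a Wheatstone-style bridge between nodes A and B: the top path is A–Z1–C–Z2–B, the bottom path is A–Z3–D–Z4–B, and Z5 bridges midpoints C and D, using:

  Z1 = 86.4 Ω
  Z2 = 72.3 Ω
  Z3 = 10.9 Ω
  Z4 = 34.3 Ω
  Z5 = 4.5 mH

Step 1 — Angular frequency: ω = 2π·f = 2π·529 = 3324 rad/s.
Step 2 — Component impedances:
  Z1: Z = R = 86.4 Ω
  Z2: Z = R = 72.3 Ω
  Z3: Z = R = 10.9 Ω
  Z4: Z = R = 34.3 Ω
  Z5: Z = jωL = j·3324·0.0045 = 0 + j14.96 Ω
Step 3 — Bridge requires nodal analysis (the Z5 bridge couples midpoints C and D, so the two paths cannot be reduced to a simple series/parallel combination). Setting node B to ground and injecting 1 A at node A, the 3-node admittance system at A, C, D solves to V_A = Z_AB = 33.12 + j0.6056 Ω = 33.13∠1.0° Ω.
Step 4 — Power factor: PF = cos(φ) = Re(Z)/|Z| = 33.121/33.126 = 0.9998.
Step 5 — Type: Im(Z) = 0.6056 ⇒ lagging (phase φ = 1.0°).

PF = 0.9998 (lagging, φ = 1.0°)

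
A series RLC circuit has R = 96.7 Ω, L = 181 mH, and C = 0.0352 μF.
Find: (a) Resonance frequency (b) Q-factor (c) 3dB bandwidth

Step 1 — Resonance: ω₀ = 1/√(LC) = 1/√(0.181·3.52e-08) = 1.253e+04 rad/s.
Step 2 — f₀ = ω₀/(2π) = 1994 Hz.
Step 3 — Series Q: Q = ω₀L/R = 1.253e+04·0.181/96.7 = 23.45.
Step 4 — Bandwidth: Δω = ω₀/Q = 534.3 rad/s; BW = Δω/(2π) = 85.03 Hz.

(a) f₀ = 1994 Hz  (b) Q = 23.45  (c) BW = 85.03 Hz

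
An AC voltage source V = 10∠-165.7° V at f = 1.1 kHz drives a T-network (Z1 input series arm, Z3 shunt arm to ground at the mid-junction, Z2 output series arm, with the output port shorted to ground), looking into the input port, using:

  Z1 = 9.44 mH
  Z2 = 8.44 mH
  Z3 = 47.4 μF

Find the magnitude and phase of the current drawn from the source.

Step 1 — Angular frequency: ω = 2π·f = 2π·1100 = 6912 rad/s.
Step 2 — Component impedances:
  Z1: Z = jωL = j·6912·0.00944 = 0 + j65.24 Ω
  Z2: Z = jωL = j·6912·0.00844 = 0 + j58.33 Ω
  Z3: Z = 1/(jωC) = -j/(ω·C) = 0 - j3.052 Ω
Step 3 — With the output port shorted to ground, the output series arm Z2 runs from the junction to ground; the shunt arm Z3 also runs from the junction to ground. They appear in parallel: Z3 || Z2 = 0 - j3.221 Ω.
Step 4 — Series with input arm Z1: Z_in = Z1 + (Z3 || Z2) = 0 + j62.02 Ω = 62.02∠90.0° Ω.
Step 5 — Source phasor: V = 10∠-165.7° V = -9.69 - j2.47 V.
Step 6 — Ohm's law: I = V / Z_total = (-9.69 - j2.47) / (0 + j62.02) = -0.03982 + j0.1562 A.
Step 7 — Convert to polar: |I| = 0.1612 A, ∠I = 104.3°.

I = 0.1612∠104.3° A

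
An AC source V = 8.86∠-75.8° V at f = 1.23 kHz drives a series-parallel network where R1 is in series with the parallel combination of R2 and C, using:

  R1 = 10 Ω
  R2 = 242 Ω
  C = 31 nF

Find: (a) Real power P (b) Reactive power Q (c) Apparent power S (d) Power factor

Step 1 — Angular frequency: ω = 2π·f = 2π·1230 = 7728 rad/s.
Step 2 — Component impedances:
  R1: Z = R = 10 Ω
  R2: Z = R = 242 Ω
  C: Z = 1/(jωC) = -j/(ω·C) = 0 - j4174 Ω
Step 3 — Parallel branch: R2 || C = 1/(1/R2 + 1/C) = 241.2 - j13.98 Ω.
Step 4 — Series with R1: Z_total = R1 + (R2 || C) = 251.2 - j13.98 Ω = 251.6∠-3.2° Ω.
Step 5 — Source phasor: V = 8.86∠-75.8° V = 2.173 - j8.589 V.
Step 6 — Current: I = V / Z = 0.01052 - j0.03361 A = 0.03522∠-72.6° A.
Step 7 — Complex power: S = V·I* = 0.3115 - j0.01734 VA.
Step 8 — Real power: P = Re(S) = 0.3115 W.
Step 9 — Reactive power: Q = Im(S) = -0.01734 VAR.
Step 10 — Apparent power: |S| = 0.312 VA.
Step 11 — Power factor: PF = P/|S| = 0.9985 (leading).

(a) P = 0.3115 W  (b) Q = -0.01734 VAR  (c) S = 0.312 VA  (d) PF = 0.9985 (leading)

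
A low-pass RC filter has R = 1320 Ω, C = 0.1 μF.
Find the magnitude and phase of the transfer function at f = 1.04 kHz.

Step 1 — Angular frequency: ω = 2π·1040 = 6535 rad/s.
Step 2 — Transfer function: H(jω) = 1/(1 + jωRC).
Step 3 — Denominator: 1 + jωRC = 1 + j·6535·1320·1e-07 = 1 + j0.8626.
Step 4 — H = 0.5734 - j0.4946.
Step 5 — Magnitude: |H| = 0.7572 (-2.4 dB); phase: φ = -40.8°.

|H| = 0.7572 (-2.4 dB), φ = -40.8°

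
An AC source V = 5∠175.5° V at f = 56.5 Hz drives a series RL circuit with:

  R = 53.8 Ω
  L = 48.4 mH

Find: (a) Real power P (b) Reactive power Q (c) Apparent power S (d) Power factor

Step 1 — Angular frequency: ω = 2π·f = 2π·56.5 = 355 rad/s.
Step 2 — Component impedances:
  R: Z = R = 53.8 Ω
  L: Z = jωL = j·355·0.0484 = 0 + j17.18 Ω
Step 3 — Series combination: Z_total = R + L = 53.8 + j17.18 Ω = 56.48∠17.7° Ω.
Step 4 — Source phasor: V = 5∠175.5° V = -4.985 + j0.3923 V.
Step 5 — Current: I = V / Z = -0.08196 + j0.03347 A = 0.08853∠157.8° A.
Step 6 — Complex power: S = V·I* = 0.4217 + j0.1347 VA.
Step 7 — Real power: P = Re(S) = 0.4217 W.
Step 8 — Reactive power: Q = Im(S) = 0.1347 VAR.
Step 9 — Apparent power: |S| = 0.4427 VA.
Step 10 — Power factor: PF = P/|S| = 0.9526 (lagging).

(a) P = 0.4217 W  (b) Q = 0.1347 VAR  (c) S = 0.4427 VA  (d) PF = 0.9526 (lagging)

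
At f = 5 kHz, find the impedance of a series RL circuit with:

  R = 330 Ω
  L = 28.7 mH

Step 1 — Angular frequency: ω = 2π·f = 2π·5000 = 3.142e+04 rad/s.
Step 2 — Component impedances:
  R: Z = R = 330 Ω
  L: Z = jωL = j·3.142e+04·0.0287 = 0 + j901.6 Ω
Step 3 — Series combination: Z_total = R + L = 330 + j901.6 Ω = 960.1∠69.9° Ω.

Z = 330 + j901.6 Ω = 960.1∠69.9° Ω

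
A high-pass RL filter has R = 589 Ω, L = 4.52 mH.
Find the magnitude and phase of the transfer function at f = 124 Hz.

Step 1 — Angular frequency: ω = 2π·124 = 779.1 rad/s.
Step 2 — Transfer function: H(jω) = jωL/(R + jωL).
Step 3 — Numerator jωL = j·3.522; denominator R + jωL = 589 + j3.522.
Step 4 — H = 3.575e-05 + j0.005979.
Step 5 — Magnitude: |H| = 0.005979 (-44.5 dB); phase: φ = 89.7°.

|H| = 0.005979 (-44.5 dB), φ = 89.7°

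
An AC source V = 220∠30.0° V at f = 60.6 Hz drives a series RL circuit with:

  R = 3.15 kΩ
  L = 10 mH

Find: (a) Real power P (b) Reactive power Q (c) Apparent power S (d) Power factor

Step 1 — Angular frequency: ω = 2π·f = 2π·60.6 = 380.8 rad/s.
Step 2 — Component impedances:
  R: Z = R = 3150 Ω
  L: Z = jωL = j·380.8·0.01 = 0 + j3.808 Ω
Step 3 — Series combination: Z_total = R + L = 3150 + j3.808 Ω = 3150∠0.1° Ω.
Step 4 — Source phasor: V = 220∠30.0° V = 190.5 + j110 V.
Step 5 — Current: I = V / Z = 0.06053 + j0.03485 A = 0.06984∠29.9° A.
Step 6 — Complex power: S = V·I* = 15.37 + j0.01857 VA.
Step 7 — Real power: P = Re(S) = 15.37 W.
Step 8 — Reactive power: Q = Im(S) = 0.01857 VAR.
Step 9 — Apparent power: |S| = 15.37 VA.
Step 10 — Power factor: PF = P/|S| = 1 (lagging).

(a) P = 15.37 W  (b) Q = 0.01857 VAR  (c) S = 15.37 VA  (d) PF = 1 (lagging)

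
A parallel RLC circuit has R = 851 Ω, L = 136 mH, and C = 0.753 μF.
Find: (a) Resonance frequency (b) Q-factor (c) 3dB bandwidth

Step 1 — Resonance: ω₀ = 1/√(LC) = 1/√(0.136·7.53e-07) = 3125 rad/s.
Step 2 — f₀ = ω₀/(2π) = 497.3 Hz.
Step 3 — Parallel Q: Q = R/(ω₀L) = 851/(3125·0.136) = 2.002.
Step 4 — Bandwidth: Δω = ω₀/Q = 1561 rad/s; BW = Δω/(2π) = 248.4 Hz.

(a) f₀ = 497.3 Hz  (b) Q = 2.002  (c) BW = 248.4 Hz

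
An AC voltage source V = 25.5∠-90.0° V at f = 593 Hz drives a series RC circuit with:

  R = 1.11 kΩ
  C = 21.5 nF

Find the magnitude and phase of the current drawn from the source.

Step 1 — Angular frequency: ω = 2π·f = 2π·593 = 3726 rad/s.
Step 2 — Component impedances:
  R: Z = R = 1110 Ω
  C: Z = 1/(jωC) = -j/(ω·C) = 0 - j1.248e+04 Ω
Step 3 — Series combination: Z_total = R + C = 1110 - j1.248e+04 Ω = 1.253e+04∠-84.9° Ω.
Step 4 — Source phasor: V = 25.5∠-90.0° V = 0 - j25.5 V.
Step 5 — Ohm's law: I = V / Z_total = (0 - j25.5) / (1110 - j1.248e+04) = 0.002027 - j0.0001802 A.
Step 6 — Convert to polar: |I| = 0.002035 A, ∠I = -5.1°.

I = 0.002035∠-5.1° A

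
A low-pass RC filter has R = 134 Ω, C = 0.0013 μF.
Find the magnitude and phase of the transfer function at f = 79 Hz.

Step 1 — Angular frequency: ω = 2π·79 = 496.4 rad/s.
Step 2 — Transfer function: H(jω) = 1/(1 + jωRC).
Step 3 — Denominator: 1 + jωRC = 1 + j·496.4·134·1.3e-09 = 1 + j8.647e-05.
Step 4 — H = 1 - j8.647e-05.
Step 5 — Magnitude: |H| = 1 (-0.0 dB); phase: φ = -0.0°.

|H| = 1 (-0.0 dB), φ = -0.0°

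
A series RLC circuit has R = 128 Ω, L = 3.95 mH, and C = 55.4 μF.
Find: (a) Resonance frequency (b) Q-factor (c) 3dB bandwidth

Step 1 — Resonance condition Im(Z)=0 gives ω₀ = 1/√(LC).
Step 2 — ω₀ = 1/√(0.00395·5.54e-05) = 2138 rad/s.
Step 3 — f₀ = ω₀/(2π) = 340.2 Hz.
Step 4 — Series Q: Q = ω₀L/R = 2138·0.00395/128 = 0.06597.
Step 5 — 3dB bandwidth: Δω = ω₀/Q = 3.241e+04 rad/s; BW = Δω/(2π) = 5157 Hz.

(a) f₀ = 340.2 Hz  (b) Q = 0.06597  (c) BW = 5157 Hz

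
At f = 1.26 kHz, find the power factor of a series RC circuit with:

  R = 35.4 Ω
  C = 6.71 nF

Step 1 — Angular frequency: ω = 2π·f = 2π·1260 = 7917 rad/s.
Step 2 — Component impedances:
  R: Z = R = 35.4 Ω
  C: Z = 1/(jωC) = -j/(ω·C) = 0 - j1.882e+04 Ω
Step 3 — Series combination: Z_total = R + C = 35.4 - j1.882e+04 Ω = 1.882e+04∠-89.9° Ω.
Step 4 — Power factor: PF = cos(φ) = Re(Z)/|Z| = 35.4/1.882e+04 = 0.001881.
Step 5 — Type: Im(Z) = -1.882e+04 ⇒ leading (phase φ = -89.9°).

PF = 0.001881 (leading, φ = -89.9°)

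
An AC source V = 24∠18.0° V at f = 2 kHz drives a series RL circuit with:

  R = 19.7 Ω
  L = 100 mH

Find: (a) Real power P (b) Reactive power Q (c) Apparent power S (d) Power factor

Step 1 — Angular frequency: ω = 2π·f = 2π·2000 = 1.257e+04 rad/s.
Step 2 — Component impedances:
  R: Z = R = 19.7 Ω
  L: Z = jωL = j·1.257e+04·0.1 = 0 + j1257 Ω
Step 3 — Series combination: Z_total = R + L = 19.7 + j1257 Ω = 1257∠89.1° Ω.
Step 4 — Source phasor: V = 24∠18.0° V = 22.83 + j7.416 V.
Step 5 — Current: I = V / Z = 0.006185 - j0.01807 A = 0.0191∠-71.1° A.
Step 6 — Complex power: S = V·I* = 0.007184 + j0.4583 VA.
Step 7 — Real power: P = Re(S) = 0.007184 W.
Step 8 — Reactive power: Q = Im(S) = 0.4583 VAR.
Step 9 — Apparent power: |S| = 0.4583 VA.
Step 10 — Power factor: PF = P/|S| = 0.01567 (lagging).

(a) P = 0.007184 W  (b) Q = 0.4583 VAR  (c) S = 0.4583 VA  (d) PF = 0.01567 (lagging)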